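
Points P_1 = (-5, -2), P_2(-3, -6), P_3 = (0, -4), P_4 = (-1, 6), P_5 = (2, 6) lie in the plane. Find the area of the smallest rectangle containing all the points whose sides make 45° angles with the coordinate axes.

93.5

In coordinates u = x + y, v = x − y the rectangle is axis-aligned; the map (x,y)→(u,v) scales areas by 2.
u-values: -7, -9, -4, 5, 8; range = 8 − (-9) = 17.
v-values: -3, 3, 4, -7, -4; range = 4 − (-7) = 11.
Area = (17 × 11) / 2 = 93.5.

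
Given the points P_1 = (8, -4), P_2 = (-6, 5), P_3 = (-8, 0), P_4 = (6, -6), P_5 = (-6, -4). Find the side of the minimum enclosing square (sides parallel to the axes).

16

The bounding box has width 16 and height 11.
An axis-aligned square enclosing the set must have side ≥ max(width, height).
So the minimum side is max(16, 11) = 16.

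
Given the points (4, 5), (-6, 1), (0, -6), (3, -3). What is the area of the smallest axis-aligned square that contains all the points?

121

The bounding box has width 10 and height 11.
An axis-aligned square enclosing the set must have side ≥ max(width, height).
So the minimum side is max(10, 11) = 11.
Area = 11² = 121.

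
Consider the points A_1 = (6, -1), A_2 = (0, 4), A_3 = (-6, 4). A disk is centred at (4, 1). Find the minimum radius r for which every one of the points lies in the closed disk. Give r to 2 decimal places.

10.44

The required radius is the distance from (4, 1) to the farthest point.
Squared distances: 8, 25, 109.
Maximum is 109, attained at A_3.
r = √109 ≈ 10.44.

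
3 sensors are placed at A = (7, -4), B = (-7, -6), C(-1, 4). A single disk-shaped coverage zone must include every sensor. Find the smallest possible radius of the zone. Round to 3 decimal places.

7.289

Side lengths²: AB² = 200, AC² = 128, BC² = 136.
Since AB² = 200 < 136 + 128 = 264, the triangle is acute, so the smallest enclosing circle is the circumcircle.
Circumcentre = (-0.25, -3.25), r² = 53.125.
r = √(53.125) ≈ 7.289.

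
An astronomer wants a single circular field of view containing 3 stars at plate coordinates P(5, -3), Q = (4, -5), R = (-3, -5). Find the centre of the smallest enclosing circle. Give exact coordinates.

(1, -4)

Side lengths²: PQ² = 5, PR² = 68, QR² = 49.
Since PR² = 68 ≥ 49 + 5 = 54, the angle opposite PR is not acute, so the smallest enclosing circle has PR as diameter.
Centre = midpoint of PR = (1, -4), r² = 68/4 = 17.
Centre = (1, -4).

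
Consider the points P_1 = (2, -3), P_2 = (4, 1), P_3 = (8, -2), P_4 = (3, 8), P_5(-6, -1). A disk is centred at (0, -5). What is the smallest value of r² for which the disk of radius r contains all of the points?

The required radius is the distance from (0, -5) to the farthest point.
Squared distances: 8, 52, 73, 178, 52.
Maximum is 178, attained at P_4.

178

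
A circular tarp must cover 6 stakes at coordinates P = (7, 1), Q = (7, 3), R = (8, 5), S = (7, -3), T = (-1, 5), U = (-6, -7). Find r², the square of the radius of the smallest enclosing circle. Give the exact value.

The farthest pair is R–U with squared distance 340. The circle on this segment as diameter has centre (1, -1) and r² = 340/4 = 85.
Check P: distance² to centre = 40 ≤ 85, so it lies inside.
All remaining points lie in this disk, and no smaller disk contains both endpoints, so this is the minimum enclosing circle.

85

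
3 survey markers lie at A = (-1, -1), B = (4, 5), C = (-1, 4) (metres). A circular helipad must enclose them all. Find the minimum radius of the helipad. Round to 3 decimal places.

3.905

Side lengths²: AB² = 61, AC² = 25, BC² = 26.
Since AB² = 61 ≥ 26 + 25 = 51, the angle opposite AB is not acute, so the smallest enclosing circle has AB as diameter.
Centre = midpoint of AB = (1.5, 2), r² = 61/4 = 15.25.
r = √(15.25) ≈ 3.905.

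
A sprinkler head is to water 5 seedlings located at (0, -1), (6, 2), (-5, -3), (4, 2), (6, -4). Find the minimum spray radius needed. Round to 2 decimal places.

The minimum enclosing circle of a finite set is fixed by two of the points (as a diameter) or three (as a circumcircle).
The minimum enclosing circle is determined by three boundary points: (6, 2), (-5, -3), (6, -4).
Their circumcentre is (8/11, -1) with r² = 4453/121.
The farthest remaining point (4, 2) is at distance² 2385/121 ≤ 4453/121.
r = √(4453/121) ≈ 6.07.

6.07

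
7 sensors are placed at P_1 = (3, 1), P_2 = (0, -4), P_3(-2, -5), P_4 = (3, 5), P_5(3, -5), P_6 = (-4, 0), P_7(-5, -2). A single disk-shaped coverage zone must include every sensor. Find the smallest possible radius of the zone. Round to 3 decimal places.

The minimum enclosing circle is determined by three boundary points: P_4, P_5, P_7.
Their circumcentre is (0.3125, 0) with r² = 32.22265625.
The farthest remaining point P_3 is at distance² 30.34765625 ≤ 32.22265625.
r = √(32.22265625) ≈ 5.677.

5.677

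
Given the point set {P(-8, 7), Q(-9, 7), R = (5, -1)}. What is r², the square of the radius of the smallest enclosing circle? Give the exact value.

Side lengths²: PQ² = 1, PR² = 233, QR² = 260.
Since QR² = 260 ≥ 233 + 1 = 234, the angle opposite QR is not acute, so the smallest enclosing circle has QR as diameter.
Centre = midpoint of QR = (-2, 3), r² = 260/4 = 65.

65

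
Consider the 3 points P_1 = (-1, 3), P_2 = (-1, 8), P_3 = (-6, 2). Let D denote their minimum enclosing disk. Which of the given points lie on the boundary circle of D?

P_2, P_3

Side lengths²: P_1P_2² = 25, P_1P_3² = 26, P_2P_3² = 61.
Since P_2P_3² = 61 ≥ 26 + 25 = 51, the angle opposite P_2P_3 is not acute, so the smallest enclosing circle has P_2P_3 as diameter.
Centre = midpoint of P_2P_3 = (-3.5, 5), r² = 61/4 = 15.25.
The points at distance exactly r from the centre are P_2, P_3 — 2 points.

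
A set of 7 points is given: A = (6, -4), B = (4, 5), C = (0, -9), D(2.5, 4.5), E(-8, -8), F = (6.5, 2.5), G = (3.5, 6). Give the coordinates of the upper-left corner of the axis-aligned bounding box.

(-8, 6)

x-range [-8, 6.5], y-range [-9, 6].
The upper-left corner is (-8, 6).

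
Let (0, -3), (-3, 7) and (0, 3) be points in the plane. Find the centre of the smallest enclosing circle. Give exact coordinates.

Call the three points A, B, C in the order given.
Side lengths²: AB² = 109, AC² = 36, BC² = 25.
Since AB² = 109 ≥ 36 + 25 = 61, the angle opposite AB is not acute, so the smallest enclosing circle has AB as diameter.
Centre = midpoint of AB = (-1.5, 2), r² = 109/4 = 27.25.
Centre = (-1.5, 2).

(-1.5, 2)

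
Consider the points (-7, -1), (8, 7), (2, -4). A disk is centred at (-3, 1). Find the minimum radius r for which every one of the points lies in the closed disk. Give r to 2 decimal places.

12.53

The required radius is the distance from (-3, 1) to the farthest point.
Squared distances: 20, 157, 50.
Maximum is 157, attained at (8, 7).
r = √157 ≈ 12.53.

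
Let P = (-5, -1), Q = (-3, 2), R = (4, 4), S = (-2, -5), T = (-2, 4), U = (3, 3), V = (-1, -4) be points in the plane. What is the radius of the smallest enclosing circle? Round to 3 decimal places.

A smallest enclosing disk is always determined by at most three of the input points on its boundary.
The minimum enclosing circle is determined by three boundary points: P, R, S.
Their circumcentre is (13/34, -3/34) with r² = 17225/578.
The farthest remaining point T is at distance² 12941/578 ≤ 17225/578.
r = √(17225/578) ≈ 5.459.

5.459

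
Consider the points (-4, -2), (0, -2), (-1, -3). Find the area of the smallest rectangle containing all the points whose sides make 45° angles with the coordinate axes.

In coordinates u = x + y, v = x − y the rectangle is axis-aligned; the map (x,y)→(u,v) scales areas by 2.
u-values: -6, -2, -4; range = -2 − (-6) = 4.
v-values: -2, 2, 2; range = 2 − (-2) = 4.
Area = (4 × 4) / 2 = 8.

8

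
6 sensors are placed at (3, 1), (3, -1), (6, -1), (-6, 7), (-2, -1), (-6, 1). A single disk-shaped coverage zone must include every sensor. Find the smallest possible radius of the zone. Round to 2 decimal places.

The minimum enclosing circle of a finite set is fixed by two of the points (as a diameter) or three (as a circumcircle).
The farthest pair is (6, -1)–(-6, 7) with squared distance 208. The circle on this segment as diameter has centre (0, 3) and r² = 208/4 = 52.
Check (3, 1): distance² to centre = 13 ≤ 52, so it lies inside.
All remaining points lie in this disk, and no smaller disk contains both endpoints, so this is the minimum enclosing circle.
r = √52 ≈ 7.21.

7.21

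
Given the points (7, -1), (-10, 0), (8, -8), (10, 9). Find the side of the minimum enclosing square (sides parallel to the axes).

20

The bounding box has width 20 and height 17.
An axis-aligned square enclosing the set must have side ≥ max(width, height).
So the minimum side is max(20, 17) = 20.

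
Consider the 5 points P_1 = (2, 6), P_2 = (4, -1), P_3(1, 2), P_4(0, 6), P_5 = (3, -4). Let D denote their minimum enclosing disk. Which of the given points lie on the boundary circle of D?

A smallest enclosing disk is always determined by at most three of the input points on its boundary.
The farthest pair is P_4–P_5 with squared distance 109. The circle on this segment as diameter has centre (1.5, 1) and r² = 109/4 = 27.25.
Check P_1: distance² to centre = 25.25 ≤ 27.25, so it lies inside.
All remaining points lie in this disk, and no smaller disk contains both endpoints, so this is the minimum enclosing circle.
The points at distance exactly r from the centre are P_4, P_5 — 2 points.

P_4, P_5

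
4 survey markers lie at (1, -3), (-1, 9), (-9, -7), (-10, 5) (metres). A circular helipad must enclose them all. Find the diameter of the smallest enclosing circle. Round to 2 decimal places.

By Welzl's lemma the MEC is supported by two points (diametrically opposite) or three points (on a circumcircle).
The farthest pair is (-1, 9)–(-9, -7) with squared distance 320. The circle on this segment as diameter has centre (-5, 1) and r² = 320/4 = 80.
Check (1, -3): distance² to centre = 52 ≤ 80, so it lies inside.
All remaining points lie in this disk, and no smaller disk contains both endpoints, so this is the minimum enclosing circle.
Diameter = 2r = 2√80 ≈ 17.89.

17.89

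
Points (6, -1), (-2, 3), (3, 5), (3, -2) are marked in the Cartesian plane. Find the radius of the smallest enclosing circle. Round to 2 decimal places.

The farthest pair is (6, -1)–(-2, 3) with squared distance 80. The circle on this segment as diameter has centre (2, 1) and r² = 80/4 = 20.
Check (3, 5): distance² to centre = 17 ≤ 20, so it lies inside.
All remaining points lie in this disk, and no smaller disk contains both endpoints, so this is the minimum enclosing circle.
r = √20 ≈ 4.47.

4.47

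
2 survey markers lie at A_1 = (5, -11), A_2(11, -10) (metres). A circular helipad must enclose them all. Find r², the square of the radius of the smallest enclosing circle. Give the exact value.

9.25

The smallest circle enclosing two points has them as diameter endpoints.
Centre = midpoint = (8, -10.5); r² = |A_1A_2|²/4 = 37/4 = 9.25.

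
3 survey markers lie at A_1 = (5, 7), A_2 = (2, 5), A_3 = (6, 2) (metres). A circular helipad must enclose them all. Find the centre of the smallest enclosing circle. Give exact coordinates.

Side lengths²: A_1A_2² = 13, A_1A_3² = 26, A_2A_3² = 25.
Since A_1A_3² = 26 < 25 + 13 = 38, the triangle is acute, so the smallest enclosing circle is the circumcircle.
Circumcentre = (157/34, 147/34), r² = 4225/578.
Centre = (157/34, 147/34).

(157/34, 147/34)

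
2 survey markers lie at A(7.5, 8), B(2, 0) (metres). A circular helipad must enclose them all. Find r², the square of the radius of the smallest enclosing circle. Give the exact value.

23.5625

The smallest circle enclosing two points has them as diameter endpoints.
Centre = midpoint = (4.75, 4); r² = |AB|²/4 = 94.25/4 = 23.5625.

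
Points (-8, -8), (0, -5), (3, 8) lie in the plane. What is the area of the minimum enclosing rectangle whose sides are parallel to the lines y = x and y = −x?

135

In coordinates u = x + y, v = x − y the rectangle is axis-aligned; the map (x,y)→(u,v) scales areas by 2.
u-values: -16, -5, 11; range = 11 − (-16) = 27.
v-values: 0, 5, -5; range = 5 − (-5) = 10.
Area = (27 × 10) / 2 = 135.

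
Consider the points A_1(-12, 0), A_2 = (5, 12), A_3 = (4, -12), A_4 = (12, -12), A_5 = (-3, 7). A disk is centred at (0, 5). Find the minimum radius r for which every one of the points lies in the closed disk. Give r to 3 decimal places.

The required radius is the distance from (0, 5) to the farthest point.
Squared distances: 169, 74, 305, 433, 13.
Maximum is 433, attained at A_4.
r = √433 ≈ 20.809.

20.809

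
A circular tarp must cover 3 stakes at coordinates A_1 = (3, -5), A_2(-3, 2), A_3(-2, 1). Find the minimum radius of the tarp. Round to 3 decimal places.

4.610

Side lengths²: A_1A_2² = 85, A_1A_3² = 61, A_2A_3² = 2.
Since A_1A_2² = 85 ≥ 61 + 2 = 63, the angle opposite A_1A_2 is not acute, so the smallest enclosing circle has A_1A_2 as diameter.
Centre = midpoint of A_1A_2 = (0, -1.5), r² = 85/4 = 21.25.
r = √(21.25) ≈ 4.610.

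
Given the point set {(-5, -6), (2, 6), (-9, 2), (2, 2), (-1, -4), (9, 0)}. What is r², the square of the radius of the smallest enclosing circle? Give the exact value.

82

The farthest pair is (-9, 2)–(9, 0) with squared distance 328. The circle on this segment as diameter has centre (0, 1) and r² = 328/4 = 82.
Check (-5, -6): distance² to centre = 74 ≤ 82, so it lies inside.
All remaining points lie in this disk, and no smaller disk contains both endpoints, so this is the minimum enclosing circle.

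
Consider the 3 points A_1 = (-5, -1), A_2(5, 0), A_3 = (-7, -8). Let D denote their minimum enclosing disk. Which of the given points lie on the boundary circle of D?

Side lengths²: A_1A_2² = 101, A_1A_3² = 53, A_2A_3² = 208.
Since A_2A_3² = 208 ≥ 101 + 53 = 154, the angle opposite A_2A_3 is not acute, so the smallest enclosing circle has A_2A_3 as diameter.
Centre = midpoint of A_2A_3 = (-1, -4), r² = 208/4 = 52.
The points at distance exactly r from the centre are A_2, A_3 — 2 points.

A_2, A_3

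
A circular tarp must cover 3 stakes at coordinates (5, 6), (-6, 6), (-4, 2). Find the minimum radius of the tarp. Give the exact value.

Call the three points A, B, C in the order given.
Side lengths²: AB² = 121, AC² = 97, BC² = 20.
Since AB² = 121 ≥ 97 + 20 = 117, the angle opposite AB is not acute, so the smallest enclosing circle has AB as diameter.
Centre = midpoint of AB = (-0.5, 6), r² = 121/4 = 30.25.
r = √(30.25) = 5.5.

5.5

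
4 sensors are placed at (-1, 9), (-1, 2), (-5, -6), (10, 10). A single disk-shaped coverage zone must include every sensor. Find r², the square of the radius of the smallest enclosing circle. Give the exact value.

By Welzl's lemma the MEC is supported by two points (diametrically opposite) or three points (on a circumcircle).
The farthest pair is (-5, -6)–(10, 10) with squared distance 481. The circle on this segment as diameter has centre (2.5, 2) and r² = 481/4 = 120.25.
Check (-1, 9): distance² to centre = 61.25 ≤ 120.25, so it lies inside.
All remaining points lie in this disk, and no smaller disk contains both endpoints, so this is the minimum enclosing circle.

120.25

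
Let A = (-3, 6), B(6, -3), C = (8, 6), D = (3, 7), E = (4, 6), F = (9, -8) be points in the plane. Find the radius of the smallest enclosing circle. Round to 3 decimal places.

9.220

A smallest enclosing disk is always determined by at most three of the input points on its boundary.
The farthest pair is A–F with squared distance 340. The circle on this segment as diameter has centre (3, -1) and r² = 340/4 = 85.
Check B: distance² to centre = 13 ≤ 85, so it lies inside.
All remaining points lie in this disk, and no smaller disk contains both endpoints, so this is the minimum enclosing circle.
r = √85 ≈ 9.220.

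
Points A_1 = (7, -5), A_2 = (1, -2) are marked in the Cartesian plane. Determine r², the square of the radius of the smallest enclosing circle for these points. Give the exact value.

The smallest circle enclosing two points has them as diameter endpoints.
Centre = midpoint = (4, -3.5); r² = |A_1A_2|²/4 = 45/4 = 11.25.

11.25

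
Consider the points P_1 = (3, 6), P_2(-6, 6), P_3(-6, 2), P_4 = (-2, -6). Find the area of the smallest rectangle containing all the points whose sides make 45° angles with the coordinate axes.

In coordinates u = x + y, v = x − y the rectangle is axis-aligned; the map (x,y)→(u,v) scales areas by 2.
u-values: 9, 0, -4, -8; range = 9 − (-8) = 17.
v-values: -3, -12, -8, 4; range = 4 − (-12) = 16.
Area = (17 × 16) / 2 = 136.

136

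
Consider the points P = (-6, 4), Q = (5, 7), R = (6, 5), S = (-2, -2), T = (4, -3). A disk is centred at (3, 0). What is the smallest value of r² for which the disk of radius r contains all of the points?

The required radius is the distance from (3, 0) to the farthest point.
Squared distances: 97, 53, 34, 29, 10.
Maximum is 97, attained at P.

97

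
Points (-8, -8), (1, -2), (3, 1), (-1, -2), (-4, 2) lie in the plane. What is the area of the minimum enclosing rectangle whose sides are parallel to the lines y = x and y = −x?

90

In coordinates u = x + y, v = x − y the rectangle is axis-aligned; the map (x,y)→(u,v) scales areas by 2.
u-values: -16, -1, 4, -3, -2; range = 4 − (-16) = 20.
v-values: 0, 3, 2, 1, -6; range = 3 − (-6) = 9.
Area = (20 × 9) / 2 = 90.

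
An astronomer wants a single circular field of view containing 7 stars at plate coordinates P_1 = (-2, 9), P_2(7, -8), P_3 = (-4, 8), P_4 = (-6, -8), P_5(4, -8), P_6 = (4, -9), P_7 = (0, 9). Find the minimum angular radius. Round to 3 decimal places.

9.880

A smallest enclosing disk is always determined by at most three of the input points on its boundary.
The minimum enclosing circle is determined by three boundary points: P_1, P_2, P_4.
Their circumcentre is (0.5, -19/34) with r² = 56425/578.
The farthest remaining point P_3 is at distance² 54045/578 ≤ 56425/578.
r = √(56425/578) ≈ 9.880.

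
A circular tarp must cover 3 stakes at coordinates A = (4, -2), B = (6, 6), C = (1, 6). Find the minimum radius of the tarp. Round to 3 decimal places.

4.403

Side lengths²: AB² = 68, AC² = 73, BC² = 25.
Since AC² = 73 < 68 + 25 = 93, the triangle is acute, so the smallest enclosing circle is the circumcircle.
Circumcentre = (3.5, 2.375), r² = 19.390625.
r = √(19.390625) ≈ 4.403.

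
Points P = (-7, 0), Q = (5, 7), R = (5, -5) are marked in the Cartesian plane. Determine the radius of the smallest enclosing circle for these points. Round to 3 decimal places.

Side lengths²: PQ² = 193, PR² = 169, QR² = 144.
Since PQ² = 193 < 169 + 144 = 313, the triangle is acute, so the smallest enclosing circle is the circumcircle.
Circumcentre = (11/24, 1), r² = 32617/576.
r = √(32617/576) ≈ 7.525.

7.525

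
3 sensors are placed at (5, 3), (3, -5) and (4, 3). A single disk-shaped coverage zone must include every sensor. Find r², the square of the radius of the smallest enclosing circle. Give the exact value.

17

Call the three points A, B, C in the order given.
Side lengths²: AB² = 68, AC² = 1, BC² = 65.
Since AB² = 68 ≥ 65 + 1 = 66, the angle opposite AB is not acute, so the smallest enclosing circle has AB as diameter.
Centre = midpoint of AB = (4, -1), r² = 68/4 = 17.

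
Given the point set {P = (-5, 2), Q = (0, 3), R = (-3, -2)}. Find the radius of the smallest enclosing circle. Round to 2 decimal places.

Side lengths²: PQ² = 26, PR² = 20, QR² = 34.
Since QR² = 34 < 26 + 20 = 46, the triangle is acute, so the smallest enclosing circle is the circumcircle.
Circumcentre = (-24/11, 10/11), r² = 1105/121.
r = √(1105/121) ≈ 3.02.

3.02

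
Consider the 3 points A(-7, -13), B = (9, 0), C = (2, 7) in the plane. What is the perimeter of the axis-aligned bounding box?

72

Width = max x − min x = 9 − (-7) = 16.
Height = max y − min y = 7 − (-13) = 20.
Perimeter = 2(16 + 20) = 72.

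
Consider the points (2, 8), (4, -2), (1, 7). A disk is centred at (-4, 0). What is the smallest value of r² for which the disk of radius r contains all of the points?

The required radius is the distance from (-4, 0) to the farthest point.
Squared distances: 100, 68, 74.
Maximum is 100, attained at (2, 8).

100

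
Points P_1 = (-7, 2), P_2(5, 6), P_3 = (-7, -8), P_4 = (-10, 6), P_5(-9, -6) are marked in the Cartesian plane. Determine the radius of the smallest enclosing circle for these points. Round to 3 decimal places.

9.429

The minimum enclosing circle is determined by three boundary points: P_2, P_3, P_4.
Their circumcentre is (-2.5, 2/7) with r² = 17425/196.
The farthest remaining point P_5 is at distance² 16025/196 ≤ 17425/196.
r = √(17425/196) ≈ 9.429.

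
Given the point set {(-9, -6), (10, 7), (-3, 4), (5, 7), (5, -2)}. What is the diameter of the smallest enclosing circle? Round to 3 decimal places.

The minimum enclosing circle of a finite set is fixed by two of the points (as a diameter) or three (as a circumcircle).
The farthest pair is (-9, -6)–(10, 7) with squared distance 530. The circle on this segment as diameter has centre (0.5, 0.5) and r² = 530/4 = 132.5.
Check (-3, 4): distance² to centre = 24.5 ≤ 132.5, so it lies inside.
All remaining points lie in this disk, and no smaller disk contains both endpoints, so this is the minimum enclosing circle.
Diameter = 2r = 2√(132.5) ≈ 23.022.

23.022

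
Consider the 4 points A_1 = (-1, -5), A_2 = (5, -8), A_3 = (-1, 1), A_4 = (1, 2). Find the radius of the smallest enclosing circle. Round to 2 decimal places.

The minimum enclosing circle is determined by three boundary points: A_2, A_3, A_4.
Their circumcentre is (2.375, -3.25) with r² = 29.453125.
The farthest remaining point A_1 is at distance² 14.453125 ≤ 29.453125.
r = √(29.453125) ≈ 5.43.

5.43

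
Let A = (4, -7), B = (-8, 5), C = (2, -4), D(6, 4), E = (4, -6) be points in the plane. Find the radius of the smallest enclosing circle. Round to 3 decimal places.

8.536

The minimum enclosing circle of a finite set is fixed by two of the points (as a diameter) or three (as a circumcircle).
The minimum enclosing circle is determined by three boundary points: A, B, D.
Their circumcentre is (-35/26, -9/26) with r² = 24625/338.
The farthest remaining point E is at distance² 20465/338 ≤ 24625/338.
r = √(24625/338) ≈ 8.536.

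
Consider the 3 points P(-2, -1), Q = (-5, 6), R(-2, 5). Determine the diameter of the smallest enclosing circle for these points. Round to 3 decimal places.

Side lengths²: PQ² = 58, PR² = 36, QR² = 10.
Since PQ² = 58 ≥ 36 + 10 = 46, the angle opposite PQ is not acute, so the smallest enclosing circle has PQ as diameter.
Centre = midpoint of PQ = (-3.5, 2.5), r² = 58/4 = 14.5.
Diameter = 2r = 2√(14.5) ≈ 7.616.

7.616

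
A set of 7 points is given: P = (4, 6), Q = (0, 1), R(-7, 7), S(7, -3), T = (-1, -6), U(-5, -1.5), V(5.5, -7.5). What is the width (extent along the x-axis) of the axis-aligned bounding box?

14

max x = 7, min x = -7, so width = 14.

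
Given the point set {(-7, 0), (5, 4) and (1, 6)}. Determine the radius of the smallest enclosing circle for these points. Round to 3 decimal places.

Call the three points A, B, C in the order given.
Side lengths²: AB² = 160, AC² = 100, BC² = 20.
Since AB² = 160 ≥ 100 + 20 = 120, the angle opposite AB is not acute, so the smallest enclosing circle has AB as diameter.
Centre = midpoint of AB = (-1, 2), r² = 160/4 = 40.
r = √40 ≈ 6.325.

6.325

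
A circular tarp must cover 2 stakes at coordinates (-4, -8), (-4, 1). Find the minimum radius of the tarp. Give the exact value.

The smallest circle enclosing two points has them as diameter endpoints.
Centre = midpoint = (-4, -3.5); r² = |(-4, -8)−(-4, 1)|²/4 = 81/4 = 20.25.
r = √(20.25) = 4.5.

4.5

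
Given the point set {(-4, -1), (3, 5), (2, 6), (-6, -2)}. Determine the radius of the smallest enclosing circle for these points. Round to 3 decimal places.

5.701

A smallest enclosing disk is always determined by at most three of the input points on its boundary.
The farthest pair is (3, 5)–(-6, -2) with squared distance 130. The circle on this segment as diameter has centre (-1.5, 1.5) and r² = 130/4 = 32.5.
Check (-4, -1): distance² to centre = 12.5 ≤ 32.5, so it lies inside.
All remaining points lie in this disk, and no smaller disk contains both endpoints, so this is the minimum enclosing circle.
r = √(32.5) ≈ 5.701.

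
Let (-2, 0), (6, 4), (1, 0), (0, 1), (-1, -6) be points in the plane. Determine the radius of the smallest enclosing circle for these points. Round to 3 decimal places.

6.103

The minimum enclosing circle of a finite set is fixed by two of the points (as a diameter) or three (as a circumcircle).
The farthest pair is (6, 4)–(-1, -6) with squared distance 149. The circle on this segment as diameter has centre (2.5, -1) and r² = 149/4 = 37.25.
Check (-2, 0): distance² to centre = 21.25 ≤ 37.25, so it lies inside.
All remaining points lie in this disk, and no smaller disk contains both endpoints, so this is the minimum enclosing circle.
r = √(37.25) ≈ 6.103.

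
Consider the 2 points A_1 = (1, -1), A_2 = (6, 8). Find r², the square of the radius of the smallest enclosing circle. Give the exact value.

The smallest circle enclosing two points has them as diameter endpoints.
Centre = midpoint = (3.5, 3.5); r² = |A_1A_2|²/4 = 106/4 = 26.5.

26.5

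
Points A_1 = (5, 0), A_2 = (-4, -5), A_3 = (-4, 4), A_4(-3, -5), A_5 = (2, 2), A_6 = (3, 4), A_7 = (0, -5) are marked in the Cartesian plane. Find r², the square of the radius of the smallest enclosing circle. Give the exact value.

A smallest enclosing disk is always determined by at most three of the input points on its boundary.
The farthest pair is A_2–A_6 with squared distance 130. The circle on this segment as diameter has centre (-0.5, -0.5) and r² = 130/4 = 32.5.
Check A_1: distance² to centre = 30.5 ≤ 32.5, so it lies inside.
All remaining points lie in this disk, and no smaller disk contains both endpoints, so this is the minimum enclosing circle.

32.5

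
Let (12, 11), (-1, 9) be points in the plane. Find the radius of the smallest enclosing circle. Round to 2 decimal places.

The smallest circle enclosing two points has them as diameter endpoints.
Centre = midpoint = (5.5, 10); r² = |(12, 11)−(-1, 9)|²/4 = 173/4 = 43.25.
r = √(43.25) ≈ 6.58.

6.58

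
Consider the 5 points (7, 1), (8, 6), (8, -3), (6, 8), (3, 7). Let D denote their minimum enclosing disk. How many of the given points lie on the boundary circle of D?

3

The minimum enclosing circle is determined by three boundary points: (8, -3), (6, 8), (3, 7).
Their circumcentre is (87/14, 33/14) with r² = 3125/98.
The farthest remaining point (8, 6) is at distance² 1613/98 ≤ 3125/98.
The points at distance exactly r from the centre are (8, -3), (6, 8), (3, 7) — 3 points.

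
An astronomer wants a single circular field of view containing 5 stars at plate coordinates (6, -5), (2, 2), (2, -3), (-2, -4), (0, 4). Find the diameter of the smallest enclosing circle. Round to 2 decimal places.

10.90

By Welzl's lemma the MEC is supported by two points (diametrically opposite) or three points (on a circumcircle).
The minimum enclosing circle is determined by three boundary points: (6, -5), (-2, -4), (0, 4).
Their circumcentre is (27/11, -19/22) with r² = 14365/484.
The farthest remaining point (2, 2) is at distance² 4069/484 ≤ 14365/484.
Diameter = 2r = 2√(14365/484) ≈ 10.90.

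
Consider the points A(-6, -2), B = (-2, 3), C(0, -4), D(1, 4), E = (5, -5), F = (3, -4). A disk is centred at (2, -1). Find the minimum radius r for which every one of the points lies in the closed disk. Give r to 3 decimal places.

8.062

The required radius is the distance from (2, -1) to the farthest point.
Squared distances: 65, 32, 13, 26, 25, 10.
Maximum is 65, attained at A.
r = √65 ≈ 8.062.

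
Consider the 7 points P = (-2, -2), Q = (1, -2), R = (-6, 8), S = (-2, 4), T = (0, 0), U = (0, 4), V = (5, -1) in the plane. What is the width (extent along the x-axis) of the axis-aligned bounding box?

11

max x = 5, min x = -6, so width = 11.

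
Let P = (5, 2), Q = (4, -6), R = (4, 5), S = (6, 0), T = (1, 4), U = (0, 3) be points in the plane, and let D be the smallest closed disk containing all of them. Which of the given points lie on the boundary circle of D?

By Welzl's lemma the MEC is supported by two points (diametrically opposite) or three points (on a circumcircle).
The farthest pair is Q–R with squared distance 121. The circle on this segment as diameter has centre (4, -0.5) and r² = 121/4 = 30.25.
Check P: distance² to centre = 7.25 ≤ 30.25, so it lies inside.
All remaining points lie in this disk, and no smaller disk contains both endpoints, so this is the minimum enclosing circle.
The points at distance exactly r from the centre are Q, R — 2 points.

Q, R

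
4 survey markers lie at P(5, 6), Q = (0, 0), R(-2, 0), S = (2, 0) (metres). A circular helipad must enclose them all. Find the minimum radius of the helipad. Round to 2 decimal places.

The farthest pair is P–R with squared distance 85. The circle on this segment as diameter has centre (1.5, 3) and r² = 85/4 = 21.25.
Check Q: distance² to centre = 11.25 ≤ 21.25, so it lies inside.
All remaining points lie in this disk, and no smaller disk contains both endpoints, so this is the minimum enclosing circle.
r = √(21.25) ≈ 4.61.

4.61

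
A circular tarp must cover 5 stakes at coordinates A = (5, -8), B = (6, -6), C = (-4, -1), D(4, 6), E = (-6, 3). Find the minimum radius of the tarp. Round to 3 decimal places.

7.971

By Welzl's lemma the MEC is supported by two points (diametrically opposite) or three points (on a circumcircle).
The minimum enclosing circle is determined by three boundary points: A, D, E.
Their circumcentre is (19/26, -33/26) with r² = 21473/338.
The farthest remaining point B is at distance² 16949/338 ≤ 21473/338.
r = √(21473/338) ≈ 7.971.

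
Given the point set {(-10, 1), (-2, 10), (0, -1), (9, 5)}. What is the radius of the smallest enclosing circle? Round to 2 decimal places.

9.71

By Welzl's lemma the MEC is supported by two points (diametrically opposite) or three points (on a circumcircle).
The farthest pair is (-10, 1)–(9, 5) with squared distance 377. The circle on this segment as diameter has centre (-0.5, 3) and r² = 377/4 = 94.25.
Check (-2, 10): distance² to centre = 51.25 ≤ 94.25, so it lies inside.
All remaining points lie in this disk, and no smaller disk contains both endpoints, so this is the minimum enclosing circle.
r = √(94.25) ≈ 9.71.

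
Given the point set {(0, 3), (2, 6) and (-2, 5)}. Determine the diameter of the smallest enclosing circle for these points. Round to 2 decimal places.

Call the three points A, B, C in the order given.
Side lengths²: AB² = 13, AC² = 8, BC² = 17.
Since BC² = 17 < 13 + 8 = 21, the triangle is acute, so the smallest enclosing circle is the circumcircle.
Circumcentre = (0.1, 5.1), r² = 4.42.
Diameter = 2r = 2√(4.42) ≈ 4.20.

4.20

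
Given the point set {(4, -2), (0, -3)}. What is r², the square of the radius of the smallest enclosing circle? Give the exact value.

4.25

The smallest circle enclosing two points has them as diameter endpoints.
Centre = midpoint = (2, -2.5); r² = |(4, -2)−(0, -3)|²/4 = 17/4 = 4.25.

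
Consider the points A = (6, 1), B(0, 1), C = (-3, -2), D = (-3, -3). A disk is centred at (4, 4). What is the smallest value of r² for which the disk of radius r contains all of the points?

98

The required radius is the distance from (4, 4) to the farthest point.
Squared distances: 13, 25, 85, 98.
Maximum is 98, attained at D.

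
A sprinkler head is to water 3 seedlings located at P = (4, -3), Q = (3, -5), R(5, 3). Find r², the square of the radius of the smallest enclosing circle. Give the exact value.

17

Side lengths²: PQ² = 5, PR² = 37, QR² = 68.
Since QR² = 68 ≥ 37 + 5 = 42, the angle opposite QR is not acute, so the smallest enclosing circle has QR as diameter.
Centre = midpoint of QR = (4, -1), r² = 68/4 = 17.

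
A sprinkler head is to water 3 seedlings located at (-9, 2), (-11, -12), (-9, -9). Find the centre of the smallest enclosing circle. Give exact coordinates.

Call the three points A, B, C in the order given.
Side lengths²: AB² = 200, AC² = 121, BC² = 13.
Since AB² = 200 ≥ 121 + 13 = 134, the angle opposite AB is not acute, so the smallest enclosing circle has AB as diameter.
Centre = midpoint of AB = (-10, -5), r² = 200/4 = 50.
Centre = (-10, -5).

(-10, -5)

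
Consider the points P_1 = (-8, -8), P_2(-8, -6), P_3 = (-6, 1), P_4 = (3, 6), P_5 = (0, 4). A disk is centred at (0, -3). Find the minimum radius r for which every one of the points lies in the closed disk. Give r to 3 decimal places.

9.487

The required radius is the distance from (0, -3) to the farthest point.
Squared distances: 89, 73, 52, 90, 49.
Maximum is 90, attained at P_4.
r = √90 ≈ 9.487.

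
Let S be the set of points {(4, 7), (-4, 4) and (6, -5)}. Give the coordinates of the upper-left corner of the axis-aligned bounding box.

(-4, 7)

x-range [-4, 6], y-range [-5, 7].
The upper-left corner is (-4, 7).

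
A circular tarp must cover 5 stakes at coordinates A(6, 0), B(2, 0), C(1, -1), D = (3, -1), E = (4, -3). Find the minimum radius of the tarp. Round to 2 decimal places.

By Welzl's lemma the MEC is supported by two points (diametrically opposite) or three points (on a circumcircle).
The farthest pair is A–C with squared distance 26. The circle on this segment as diameter has centre (3.5, -0.5) and r² = 26/4 = 6.5.
Check B: distance² to centre = 2.5 ≤ 6.5, so it lies inside.
All remaining points lie in this disk, and no smaller disk contains both endpoints, so this is the minimum enclosing circle.
r = √(6.5) ≈ 2.55.

2.55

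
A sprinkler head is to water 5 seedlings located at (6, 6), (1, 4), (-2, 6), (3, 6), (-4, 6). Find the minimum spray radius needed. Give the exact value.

The farthest pair is (6, 6)–(-4, 6) with squared distance 100. The circle on this segment as diameter has centre (1, 6) and r² = 100/4 = 25.
Check (1, 4): distance² to centre = 4 ≤ 25, so it lies inside.
All remaining points lie in this disk, and no smaller disk contains both endpoints, so this is the minimum enclosing circle.
r = √25 = 5.

5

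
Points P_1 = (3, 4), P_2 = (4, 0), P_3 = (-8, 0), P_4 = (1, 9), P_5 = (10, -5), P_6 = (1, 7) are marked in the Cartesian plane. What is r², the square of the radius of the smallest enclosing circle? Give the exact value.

96673/1058

By Welzl's lemma the MEC is supported by two points (diametrically opposite) or three points (on a circumcircle).
The minimum enclosing circle is determined by three boundary points: P_3, P_4, P_5.
Their circumcentre is (71/46, -25/46) with r² = 96673/1058.
The farthest remaining point P_6 is at distance² 60517/1058 ≤ 96673/1058.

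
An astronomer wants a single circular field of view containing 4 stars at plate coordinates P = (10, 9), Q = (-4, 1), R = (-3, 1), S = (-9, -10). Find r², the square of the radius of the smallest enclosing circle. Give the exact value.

A smallest enclosing disk is always determined by at most three of the input points on its boundary.
The farthest pair is P–S with squared distance 722. The circle on this segment as diameter has centre (0.5, -0.5) and r² = 722/4 = 180.5.
Check Q: distance² to centre = 22.5 ≤ 180.5, so it lies inside.
All remaining points lie in this disk, and no smaller disk contains both endpoints, so this is the minimum enclosing circle.

180.5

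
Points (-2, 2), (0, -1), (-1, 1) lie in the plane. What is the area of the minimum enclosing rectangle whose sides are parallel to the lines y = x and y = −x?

2.5

In coordinates u = x + y, v = x − y the rectangle is axis-aligned; the map (x,y)→(u,v) scales areas by 2.
u-values: 0, -1, 0; range = 0 − (-1) = 1.
v-values: -4, 1, -2; range = 1 − (-4) = 5.
Area = (1 × 5) / 2 = 2.5.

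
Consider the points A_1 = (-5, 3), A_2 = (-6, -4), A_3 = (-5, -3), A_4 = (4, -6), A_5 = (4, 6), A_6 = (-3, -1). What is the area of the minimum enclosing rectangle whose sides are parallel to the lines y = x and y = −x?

180

In coordinates u = x + y, v = x − y the rectangle is axis-aligned; the map (x,y)→(u,v) scales areas by 2.
u-values: -2, -10, -8, -2, 10, -4; range = 10 − (-10) = 20.
v-values: -8, -2, -2, 10, -2, -2; range = 10 − (-8) = 18.
Area = (20 × 18) / 2 = 180.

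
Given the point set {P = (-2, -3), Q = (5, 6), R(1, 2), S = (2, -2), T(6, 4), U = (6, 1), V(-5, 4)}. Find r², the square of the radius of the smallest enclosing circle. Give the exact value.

24505/722

The minimum enclosing circle is determined by three boundary points: P, Q, V.
Their circumcentre is (21/38, 85/38) with r² = 24505/722.
The farthest remaining point T is at distance² 23669/722 ≤ 24505/722.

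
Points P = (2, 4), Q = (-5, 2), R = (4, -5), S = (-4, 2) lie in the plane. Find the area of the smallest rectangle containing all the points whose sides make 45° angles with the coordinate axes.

72

In coordinates u = x + y, v = x − y the rectangle is axis-aligned; the map (x,y)→(u,v) scales areas by 2.
u-values: 6, -3, -1, -2; range = 6 − (-3) = 9.
v-values: -2, -7, 9, -6; range = 9 − (-7) = 16.
Area = (9 × 16) / 2 = 72.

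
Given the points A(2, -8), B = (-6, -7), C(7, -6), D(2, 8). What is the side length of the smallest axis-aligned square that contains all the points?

16

The bounding box has width 13 and height 16.
An axis-aligned square enclosing the set must have side ≥ max(width, height).
So the minimum side is max(13, 16) = 16.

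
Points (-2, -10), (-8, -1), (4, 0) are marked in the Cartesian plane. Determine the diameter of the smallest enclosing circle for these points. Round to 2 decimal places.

Call the three points A, B, C in the order given.
Side lengths²: AB² = 117, AC² = 136, BC² = 145.
Since BC² = 145 < 136 + 117 = 253, the triangle is acute, so the smallest enclosing circle is the circumcircle.
Circumcentre = (-67/38, -127/38), r² = 32045/722.
Diameter = 2r = 2√(32045/722) ≈ 13.32.

13.32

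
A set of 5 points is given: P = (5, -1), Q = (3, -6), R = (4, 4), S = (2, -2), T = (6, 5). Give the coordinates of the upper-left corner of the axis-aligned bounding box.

(2, 5)

x-range [2, 6], y-range [-6, 5].
The upper-left corner is (2, 5).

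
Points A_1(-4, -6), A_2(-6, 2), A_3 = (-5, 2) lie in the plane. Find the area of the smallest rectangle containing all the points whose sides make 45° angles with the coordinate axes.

35

In coordinates u = x + y, v = x − y the rectangle is axis-aligned; the map (x,y)→(u,v) scales areas by 2.
u-values: -10, -4, -3; range = -3 − (-10) = 7.
v-values: 2, -8, -7; range = 2 − (-8) = 10.
Area = (7 × 10) / 2 = 35.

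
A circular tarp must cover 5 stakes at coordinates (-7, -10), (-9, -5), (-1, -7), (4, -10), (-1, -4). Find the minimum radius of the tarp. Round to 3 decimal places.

6.964

The farthest pair is (-9, -5)–(4, -10) with squared distance 194. The circle on this segment as diameter has centre (-2.5, -7.5) and r² = 194/4 = 48.5.
Check (-7, -10): distance² to centre = 26.5 ≤ 48.5, so it lies inside.
All remaining points lie in this disk, and no smaller disk contains both endpoints, so this is the minimum enclosing circle.
r = √(48.5) ≈ 6.964.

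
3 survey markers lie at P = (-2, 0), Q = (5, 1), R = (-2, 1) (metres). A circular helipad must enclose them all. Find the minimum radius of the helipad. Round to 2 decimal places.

3.54

Side lengths²: PQ² = 50, PR² = 1, QR² = 49.
Since PQ² = 50 ≥ 49 + 1 = 50, the angle opposite PQ is not acute, so the smallest enclosing circle has PQ as diameter.
Centre = midpoint of PQ = (1.5, 0.5), r² = 50/4 = 12.5.
r = √(12.5) ≈ 3.54.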